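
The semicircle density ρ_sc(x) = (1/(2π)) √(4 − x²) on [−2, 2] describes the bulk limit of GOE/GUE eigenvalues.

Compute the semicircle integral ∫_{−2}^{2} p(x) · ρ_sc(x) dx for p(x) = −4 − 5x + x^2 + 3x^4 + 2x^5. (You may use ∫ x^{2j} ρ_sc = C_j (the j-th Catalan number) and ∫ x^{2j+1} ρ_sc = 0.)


Write p(x) = Σ a_i x^i, split into monomials and integrate each against ρ_sc separately.
Using ∫ x^{2j} ρ_sc = C_j = (1/(j+1)) C(2j, j) (Catalan numbers) and ∫ x^{2j+1} ρ_sc = 0 (odd monomials vanish by symmetry):
  i = 0 (even): a_0 · C_{0} = -4 · 1 = -4
  i = 1 (odd): ∫ x^1 ρ_sc = 0 (vanishes)
  i = 2 (even): a_2 · C_{1} = 1 · 1 = 1
  i = 4 (even): a_4 · C_{2} = 3 · 2 = 6
  i = 5 (odd): ∫ x^5 ρ_sc = 0 (vanishes)

Summing the contributions: ∫_{−2}^{2} p(x) ρ_sc(x) dx = (-4) + 1 + 6 = 3.


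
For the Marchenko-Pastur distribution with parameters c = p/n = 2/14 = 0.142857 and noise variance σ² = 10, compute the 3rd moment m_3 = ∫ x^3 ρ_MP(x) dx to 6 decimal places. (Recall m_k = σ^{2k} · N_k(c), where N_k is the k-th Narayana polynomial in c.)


E[X³] = σ⁶ (1 + 3c + c²) (third MP moment). With σ² = 10 (so σ⁶ = 1000) and c = 2/14 = 0.142857: E[X³] = 1000 · (1 + 3·0.142857 + (0.142857)²) = 1000 · 1.448980.

So E[X^3] = 1448.979592.


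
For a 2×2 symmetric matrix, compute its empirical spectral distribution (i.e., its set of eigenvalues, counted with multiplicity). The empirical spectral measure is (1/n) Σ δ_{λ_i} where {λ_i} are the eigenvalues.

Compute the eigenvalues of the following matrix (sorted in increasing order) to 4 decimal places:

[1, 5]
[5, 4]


Since M is real symmetric, both eigenvalues are real; they are the roots of det(λI − M) = λ² − (tr M) λ + det M.
tr M = 1 + 4 = 5.
det M = 1·4 − 5² = 4 − 25 = -21.
Characteristic polynomial: λ² − 5λ − 21 = 0.
Discriminant Δ = (tr M)² − 4·det M = 25 − (-84) = 109; √Δ = 10.440307.
λ = (tr M ± √Δ)/2 = (5 ± 10.440307)/2, giving (tr M − √Δ)/2 = -2.7202 and (tr M + √Δ)/2 = 7.7202.

Eigenvalues sorted in increasing order: [-2.7202, 7.7202].


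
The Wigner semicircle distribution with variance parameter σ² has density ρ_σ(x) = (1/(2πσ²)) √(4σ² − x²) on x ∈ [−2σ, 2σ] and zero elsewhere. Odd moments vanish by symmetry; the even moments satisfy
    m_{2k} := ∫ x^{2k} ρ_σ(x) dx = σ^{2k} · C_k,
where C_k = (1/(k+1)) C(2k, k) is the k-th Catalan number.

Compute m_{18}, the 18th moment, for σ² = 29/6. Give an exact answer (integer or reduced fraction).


By the scaled semicircle moment identity, m_{2k} = σ^{2k} · C_k with k = 9.
C_9 = (1/(k+1)) · C(2k, k) = (1/10) · C(18, 9) = (1/10) · 48620 = 4862.
σ^{2k} = (σ²)^k = (29/6)^9 = 14507145975869/10077696.

Therefore m_{18} = σ^{18} · C_9 = (14507145975869/10077696) · 4862 = 35266871867337539/5038848.


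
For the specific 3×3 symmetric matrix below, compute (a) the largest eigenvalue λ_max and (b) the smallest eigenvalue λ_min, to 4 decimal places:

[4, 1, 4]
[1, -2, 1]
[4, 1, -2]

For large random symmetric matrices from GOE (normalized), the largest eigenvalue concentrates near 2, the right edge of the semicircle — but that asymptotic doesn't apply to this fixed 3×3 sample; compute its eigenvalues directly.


Since M is real symmetric, all three eigenvalues are real; they are the roots of det(λI − M) = λ³ − (tr M) λ² + s λ − det M, where s is the sum of the principal 2×2 minors.
tr M = 4 + (-2) + (-2) = 0.
s = (4·(-2) − 1²) + (4·(-2) − 4²) + ((-2)·(-2) − 1²) = -9 + (-24) + 3 = -30.
det M (expand along row 1) = 4·3 − 1·(-6) + 4·9 = 54.
Characteristic polynomial: λ³ − 30λ − 54 = 0.
Substitute λ = y + (tr M)/3 = y + 0.000000 to remove the quadratic term: y³ + p·y + q = 0 with p = s − (tr M)²/3 = -30.000000 and q = −2(tr M)³/27 + (tr M)·s/3 − det M = -54.000000.
Three real roots ⇒ use the trigonometric (Viète) form: r = 2√(−p/3) = 6.324555, φ = arccos(3q/(p·r)) = arccos(0.853815) = 0.547526 rad.
y_k = r·cos(φ/3 − 2πk/3) for k = 0, 1, 2 gives y = 6.219514, -2.115656, -4.103858.
λ_k = y_k + 0.000000 gives λ = 6.2195, -2.1157, -4.1039 (check: the sum is 0.0000 = tr M).

Hence λ_max = 6.2195 and λ_min = -4.1039.


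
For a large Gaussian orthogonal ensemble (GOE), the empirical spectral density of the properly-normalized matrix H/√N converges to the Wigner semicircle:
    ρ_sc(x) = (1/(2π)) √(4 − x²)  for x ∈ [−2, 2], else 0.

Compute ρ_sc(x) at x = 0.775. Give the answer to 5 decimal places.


ρ_sc(x) = (1/(2π)) √(4 − x²). With x = 0.775:
  4 − x² = 4 − (0.775)² = 4 − 0.600625 = 3.399375.
  √(4 − x²) = 1.843739.
  1/(2π) = 0.159155.
  ρ_sc(0.775) = 0.159155 · 1.843739 = 0.293440.

Rounded to 5 decimal places: ρ_sc(0.775) ≈ 0.29344.


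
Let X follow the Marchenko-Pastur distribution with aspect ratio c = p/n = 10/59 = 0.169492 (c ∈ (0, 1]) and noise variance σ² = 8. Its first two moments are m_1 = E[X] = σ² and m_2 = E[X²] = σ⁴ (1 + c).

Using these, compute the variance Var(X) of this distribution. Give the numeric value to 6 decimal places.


m_1 = E[X] = σ² = 8, so m_1² = 64.
m_2 = E[X²] = σ⁴ (1 + c) = 64 · (1 + 0.169492) = 64 · 1.169492 = 74.847458.
(Note m_2 − m_1² simplifies to c · σ⁴ = 0.169492 · 64.)

Var(X) = m_2 − m_1² = 74.847458 − 64 = 10.847458.


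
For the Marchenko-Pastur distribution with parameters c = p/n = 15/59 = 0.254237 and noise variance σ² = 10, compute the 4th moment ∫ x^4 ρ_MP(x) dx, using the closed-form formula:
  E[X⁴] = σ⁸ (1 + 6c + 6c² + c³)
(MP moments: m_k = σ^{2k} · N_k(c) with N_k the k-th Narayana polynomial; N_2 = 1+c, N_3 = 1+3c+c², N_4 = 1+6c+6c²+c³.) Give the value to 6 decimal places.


E[X⁴] = σ⁸ (1 + 6c + 6c² + c³) (fourth MP moment). With σ² = 10 (so σ⁸ = 10000) and c = 15/59 = 0.254237: E[X⁴] = 10000 · (1 + 6·0.254237 + 6·(0.254237)² + (0.254237)³) = 10000 · 2.929676.

So E[X^4] = 29296.763544.


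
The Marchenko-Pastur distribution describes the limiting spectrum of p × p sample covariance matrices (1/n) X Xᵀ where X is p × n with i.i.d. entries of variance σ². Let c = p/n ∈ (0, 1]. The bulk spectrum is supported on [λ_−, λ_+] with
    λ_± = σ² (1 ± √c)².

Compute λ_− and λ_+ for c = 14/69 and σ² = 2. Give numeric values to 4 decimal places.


c = 14/69 = 0.202899; √c = 0.450443.
λ_− = σ² (1 − √c)² = 2 · (1 − 0.450443)² = 2 · (0.549557)² = 0.604027.
λ_+ = σ² (1 + √c)² = 2 · (1 + 0.450443)² = 2 · (1.450443)² = 4.207568.

Rounded to 4 decimal places: λ_− ≈ 0.6040, λ_+ ≈ 4.2076.


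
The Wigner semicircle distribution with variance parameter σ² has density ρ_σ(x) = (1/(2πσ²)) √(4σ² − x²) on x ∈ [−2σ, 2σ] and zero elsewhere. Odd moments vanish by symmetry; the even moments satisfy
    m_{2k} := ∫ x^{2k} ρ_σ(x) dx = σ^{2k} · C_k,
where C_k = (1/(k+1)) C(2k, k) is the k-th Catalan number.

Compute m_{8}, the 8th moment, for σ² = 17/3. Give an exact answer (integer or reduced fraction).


By the scaled semicircle moment identity, m_{2k} = σ^{2k} · C_k with k = 4.
C_4 = (1/(k+1)) · C(2k, k) = (1/5) · C(8, 4) = (1/5) · 70 = 14.
σ^{2k} = (σ²)^k = (17/3)^4 = 83521/81.

Therefore m_{8} = σ^{8} · C_4 = (83521/81) · 14 = 1169294/81.


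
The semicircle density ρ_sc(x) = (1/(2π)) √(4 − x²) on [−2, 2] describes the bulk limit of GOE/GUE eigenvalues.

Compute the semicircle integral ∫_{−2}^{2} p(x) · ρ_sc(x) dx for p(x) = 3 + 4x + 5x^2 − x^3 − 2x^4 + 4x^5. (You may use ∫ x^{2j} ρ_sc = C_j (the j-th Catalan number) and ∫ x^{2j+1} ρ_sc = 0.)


Write p(x) = Σ a_i x^i, split into monomials and integrate each against ρ_sc separately.
Using ∫ x^{2j} ρ_sc = C_j = (1/(j+1)) C(2j, j) (Catalan numbers) and ∫ x^{2j+1} ρ_sc = 0 (odd monomials vanish by symmetry):
  i = 0 (even): a_0 · C_{0} = 3 · 1 = 3
  i = 1 (odd): ∫ x^1 ρ_sc = 0 (vanishes)
  i = 2 (even): a_2 · C_{1} = 5 · 1 = 5
  i = 3 (odd): ∫ x^3 ρ_sc = 0 (vanishes)
  i = 4 (even): a_4 · C_{2} = -2 · 2 = -4
  i = 5 (odd): ∫ x^5 ρ_sc = 0 (vanishes)

Summing the contributions: ∫_{−2}^{2} p(x) ρ_sc(x) dx = 3 + 5 + (-4) = 4.


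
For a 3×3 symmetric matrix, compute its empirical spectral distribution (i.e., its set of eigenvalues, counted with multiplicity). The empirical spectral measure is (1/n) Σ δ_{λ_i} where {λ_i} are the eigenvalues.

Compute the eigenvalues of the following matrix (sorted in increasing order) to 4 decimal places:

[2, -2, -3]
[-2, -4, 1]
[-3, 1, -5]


Since M is real symmetric, all three eigenvalues are real; they are the roots of det(λI − M) = λ³ − (tr M) λ² + s λ − det M, where s is the sum of the principal 2×2 minors.
tr M = 2 + (-4) + (-5) = -7.
s = (2·(-4) − (-2)²) + (2·(-5) − (-3)²) + ((-4)·(-5) − 1²) = -12 + (-19) + 19 = -12.
det M (expand along row 1) = 2·19 − (-2)·13 + (-3)·(-14) = 106.
Characteristic polynomial: λ³ + 7λ² − 12λ − 106 = 0.
Substitute λ = y + (tr M)/3 = y − 2.333333 to remove the quadratic term: y³ + p·y + q = 0 with p = s − (tr M)²/3 = -28.333333 and q = −2(tr M)³/27 + (tr M)·s/3 − det M = -52.592593.
Three real roots ⇒ use the trigonometric (Viète) form: r = 2√(−p/3) = 6.146363, φ = arccos(3q/(p·r)) = arccos(0.906004) = 0.437051 rad.
y_k = r·cos(φ/3 − 2πk/3) for k = 0, 1, 2 gives y = 6.081254, -2.267906, -3.813348.
λ_k = y_k − 2.333333 gives λ = 3.7479, -4.6012, -6.1467 (check: the sum is -7.0000 = tr M).

Eigenvalues sorted in increasing order: [-6.1467, -4.6012, 3.7479].


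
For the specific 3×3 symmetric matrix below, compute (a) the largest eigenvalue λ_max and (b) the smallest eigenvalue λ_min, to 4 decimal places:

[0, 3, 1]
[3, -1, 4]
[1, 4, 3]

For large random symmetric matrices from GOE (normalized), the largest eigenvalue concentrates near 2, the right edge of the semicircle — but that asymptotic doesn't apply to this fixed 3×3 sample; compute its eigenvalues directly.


Since M is real symmetric, all three eigenvalues are real; they are the roots of det(λI − M) = λ³ − (tr M) λ² + s λ − det M, where s is the sum of the principal 2×2 minors.
tr M = 0 + (-1) + 3 = 2.
s = (0·(-1) − 3²) + (0·3 − 1²) + ((-1)·3 − 4²) = -9 + (-1) + (-19) = -29.
det M (expand along row 1) = 0·(-19) − 3·5 + 1·13 = -2.
Characteristic polynomial: λ³ − 2λ² − 29λ + 2 = 0.
Substitute λ = y + (tr M)/3 = y + 0.666667 to remove the quadratic term: y³ + p·y + q = 0 with p = s − (tr M)²/3 = -30.333333 and q = −2(tr M)³/27 + (tr M)·s/3 − det M = -17.925926.
Three real roots ⇒ use the trigonometric (Viète) form: r = 2√(−p/3) = 6.359595, φ = arccos(3q/(p·r)) = arccos(0.278775) = 1.288278 rad.
y_k = r·cos(φ/3 − 2πk/3) for k = 0, 1, 2 gives y = 5.782174, -0.598015, -5.184159.
λ_k = y_k + 0.666667 gives λ = 6.4488, 0.0687, -4.5175 (check: the sum is 2.0000 = tr M).

Hence λ_max = 6.4488 and λ_min = -4.5175.


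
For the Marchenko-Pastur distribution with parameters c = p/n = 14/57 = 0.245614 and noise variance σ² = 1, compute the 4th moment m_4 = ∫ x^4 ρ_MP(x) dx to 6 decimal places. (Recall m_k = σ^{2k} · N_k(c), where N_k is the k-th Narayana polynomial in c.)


E[X⁴] = σ⁸ (1 + 6c + 6c² + c³) (fourth MP moment). With σ² = 1 (so σ⁸ = 1) and c = 14/57 = 0.245614: E[X⁴] = 1 · (1 + 6·0.245614 + 6·(0.245614)² + (0.245614)³) = 1 · 2.850459.

So E[X^4] = 2.850459.


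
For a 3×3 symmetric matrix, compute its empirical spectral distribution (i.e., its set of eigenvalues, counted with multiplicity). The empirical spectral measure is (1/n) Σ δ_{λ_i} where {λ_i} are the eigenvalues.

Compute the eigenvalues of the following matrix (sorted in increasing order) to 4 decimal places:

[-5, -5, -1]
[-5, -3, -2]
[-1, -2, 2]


Since M is real symmetric, all three eigenvalues are real; they are the roots of det(λI − M) = λ³ − (tr M) λ² + s λ − det M, where s is the sum of the principal 2×2 minors.
tr M = -5 + (-3) + 2 = -6.
s = ((-5)·(-3) − (-5)²) + ((-5)·2 − (-1)²) + ((-3)·2 − (-2)²) = -10 + (-11) + (-10) = -31.
det M (expand along row 1) = (-5)·(-10) − (-5)·(-12) + (-1)·7 = -17.
Characteristic polynomial: λ³ + 6λ² − 31λ + 17 = 0.
Substitute λ = y + (tr M)/3 = y − 2.000000 to remove the quadratic term: y³ + p·y + q = 0 with p = s − (tr M)²/3 = -43.000000 and q = −2(tr M)³/27 + (tr M)·s/3 − det M = 95.000000.
Three real roots ⇒ use the trigonometric (Viète) form: r = 2√(−p/3) = 7.571878, φ = arccos(3q/(p·r)) = arccos(-0.875332) = 2.636918 rad.
y_k = r·cos(φ/3 − 2πk/3) for k = 0, 1, 2 gives y = 4.830423, 2.634567, -7.464990.
λ_k = y_k − 2.000000 gives λ = 2.8304, 0.6346, -9.4650 (check: the sum is -6.0000 = tr M).

Eigenvalues sorted in increasing order: [-9.4650, 0.6346, 2.8304].


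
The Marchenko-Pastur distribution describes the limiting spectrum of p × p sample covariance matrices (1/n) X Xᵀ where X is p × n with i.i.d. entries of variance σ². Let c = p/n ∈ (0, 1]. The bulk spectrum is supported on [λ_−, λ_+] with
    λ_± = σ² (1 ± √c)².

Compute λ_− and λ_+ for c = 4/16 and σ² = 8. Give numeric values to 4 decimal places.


c = 4/16 = 0.250000; √c = 0.500000.
λ_− = σ² (1 − √c)² = 8 · (1 − 0.500000)² = 8 · (0.500000)² = 2.000000.
λ_+ = σ² (1 + √c)² = 8 · (1 + 0.500000)² = 8 · (1.500000)² = 18.000000.

Rounded to 4 decimal places: λ_− ≈ 2.0000, λ_+ ≈ 18.0000.


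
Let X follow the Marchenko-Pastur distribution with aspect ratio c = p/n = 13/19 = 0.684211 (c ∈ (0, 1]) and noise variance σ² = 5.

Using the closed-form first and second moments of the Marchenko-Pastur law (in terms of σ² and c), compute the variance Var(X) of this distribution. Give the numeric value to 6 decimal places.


Recall the MP moments m_1 = E[X] = σ² and m_2 = E[X²] = σ⁴ (1 + c).
m_1 = E[X] = σ² = 5, so m_1² = 25.
m_2 = E[X²] = σ⁴ (1 + c) = 25 · (1 + 0.684211) = 25 · 1.684211 = 42.105263.
(Note m_2 − m_1² simplifies to c · σ⁴ = 0.684211 · 25.)

Var(X) = m_2 − m_1² = 42.105263 − 25 = 17.105263.


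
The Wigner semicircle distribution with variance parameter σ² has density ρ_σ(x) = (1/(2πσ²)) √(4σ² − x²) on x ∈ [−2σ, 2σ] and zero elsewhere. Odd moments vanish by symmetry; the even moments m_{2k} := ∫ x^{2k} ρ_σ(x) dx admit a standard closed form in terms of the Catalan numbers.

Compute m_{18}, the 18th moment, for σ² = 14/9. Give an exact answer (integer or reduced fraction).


By the scaled semicircle moment identity, m_{2k} = σ^{2k} · C_k with k = 9.
C_9 = (1/(k+1)) · C(2k, k) = (1/10) · C(18, 9) = (1/10) · 48620 = 4862.
σ^{2k} = (σ²)^k = (14/9)^9 = 20661046784/387420489.

Therefore m_{18} = σ^{18} · C_9 = (20661046784/387420489) · 4862 = 100454009463808/387420489.


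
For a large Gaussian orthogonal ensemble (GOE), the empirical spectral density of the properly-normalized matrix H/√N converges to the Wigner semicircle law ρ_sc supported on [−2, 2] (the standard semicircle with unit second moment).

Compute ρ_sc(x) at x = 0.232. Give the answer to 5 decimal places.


ρ_sc(x) = (1/(2π)) √(4 − x²). With x = 0.232:
  4 − x² = 4 − (0.232)² = 4 − 0.053824 = 3.946176.
  √(4 − x²) = 1.986498.
  1/(2π) = 0.159155.
  ρ_sc(0.232) = 0.159155 · 1.986498 = 0.316161.

Rounded to 5 decimal places: ρ_sc(0.232) ≈ 0.31616.


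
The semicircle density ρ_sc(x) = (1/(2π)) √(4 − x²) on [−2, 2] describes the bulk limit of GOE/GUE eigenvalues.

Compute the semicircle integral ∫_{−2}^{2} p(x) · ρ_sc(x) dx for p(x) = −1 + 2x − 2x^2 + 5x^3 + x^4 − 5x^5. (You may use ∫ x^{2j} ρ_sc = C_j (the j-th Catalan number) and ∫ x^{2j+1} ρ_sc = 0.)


Write p(x) = Σ a_i x^i, split into monomials and integrate each against ρ_sc separately.
Using ∫ x^{2j} ρ_sc = C_j = (1/(j+1)) C(2j, j) (Catalan numbers) and ∫ x^{2j+1} ρ_sc = 0 (odd monomials vanish by symmetry):
  i = 0 (even): a_0 · C_{0} = -1 · 1 = -1
  i = 1 (odd): ∫ x^1 ρ_sc = 0 (vanishes)
  i = 2 (even): a_2 · C_{1} = -2 · 1 = -2
  i = 3 (odd): ∫ x^3 ρ_sc = 0 (vanishes)
  i = 4 (even): a_4 · C_{2} = 1 · 2 = 2
  i = 5 (odd): ∫ x^5 ρ_sc = 0 (vanishes)

Summing the contributions: ∫_{−2}^{2} p(x) ρ_sc(x) dx = (-1) + (-2) + 2 = -1.


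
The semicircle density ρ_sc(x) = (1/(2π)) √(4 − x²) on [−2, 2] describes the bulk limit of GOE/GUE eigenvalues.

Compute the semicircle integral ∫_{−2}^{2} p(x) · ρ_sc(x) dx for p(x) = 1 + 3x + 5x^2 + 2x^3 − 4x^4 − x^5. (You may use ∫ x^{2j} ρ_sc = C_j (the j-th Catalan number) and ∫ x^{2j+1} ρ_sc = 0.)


Write p(x) = Σ a_i x^i, split into monomials and integrate each against ρ_sc separately.
Using ∫ x^{2j} ρ_sc = C_j = (1/(j+1)) C(2j, j) (Catalan numbers) and ∫ x^{2j+1} ρ_sc = 0 (odd monomials vanish by symmetry):
  i = 0 (even): a_0 · C_{0} = 1 · 1 = 1
  i = 1 (odd): ∫ x^1 ρ_sc = 0 (vanishes)
  i = 2 (even): a_2 · C_{1} = 5 · 1 = 5
  i = 3 (odd): ∫ x^3 ρ_sc = 0 (vanishes)
  i = 4 (even): a_4 · C_{2} = -4 · 2 = -8
  i = 5 (odd): ∫ x^5 ρ_sc = 0 (vanishes)

Summing the contributions: ∫_{−2}^{2} p(x) ρ_sc(x) dx = 1 + 5 + (-8) = -2.


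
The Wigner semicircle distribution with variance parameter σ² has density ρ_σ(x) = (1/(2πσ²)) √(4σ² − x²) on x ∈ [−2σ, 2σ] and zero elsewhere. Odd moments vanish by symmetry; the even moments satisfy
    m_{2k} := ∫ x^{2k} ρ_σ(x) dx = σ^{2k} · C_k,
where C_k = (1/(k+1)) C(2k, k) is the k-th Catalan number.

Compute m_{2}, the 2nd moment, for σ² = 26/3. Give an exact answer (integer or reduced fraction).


By the scaled semicircle moment identity, m_{2k} = σ^{2k} · C_k with k = 1.
C_1 = (1/(k+1)) · C(2k, k) = (1/2) · C(2, 1) = (1/2) · 2 = 1.
σ^{2k} = (σ²)^k = (26/3)^1 = 26/3.

Therefore m_{2} = σ^{2} · C_1 = (26/3) · 1 = 26/3.


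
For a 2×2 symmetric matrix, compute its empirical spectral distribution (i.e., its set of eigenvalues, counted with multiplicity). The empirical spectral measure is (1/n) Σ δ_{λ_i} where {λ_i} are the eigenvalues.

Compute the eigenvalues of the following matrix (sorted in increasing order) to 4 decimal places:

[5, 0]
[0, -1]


Since M is real symmetric, both eigenvalues are real; they are the roots of det(λI − M) = λ² − (tr M) λ + det M.
tr M = 5 + (-1) = 4.
det M = 5·(-1) − 0² = -5 − 0 = -5.
Characteristic polynomial: λ² − 4λ − 5 = 0.
Discriminant Δ = (tr M)² − 4·det M = 16 − (-20) = 36; √Δ = 6.000000.
λ = (tr M ± √Δ)/2 = (4 ± 6.000000)/2, giving (tr M − √Δ)/2 = -1.0000 and (tr M + √Δ)/2 = 5.0000.

Eigenvalues sorted in increasing order: [-1.0000, 5.0000].


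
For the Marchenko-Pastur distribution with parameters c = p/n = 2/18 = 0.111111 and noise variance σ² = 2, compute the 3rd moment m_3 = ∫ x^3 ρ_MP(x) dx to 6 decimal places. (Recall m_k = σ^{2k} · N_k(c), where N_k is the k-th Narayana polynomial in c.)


E[X³] = σ⁶ (1 + 3c + c²) (third MP moment). With σ² = 2 (so σ⁶ = 8) and c = 2/18 = 0.111111: E[X³] = 8 · (1 + 3·0.111111 + (0.111111)²) = 8 · 1.345679.

So E[X^3] = 10.765432.


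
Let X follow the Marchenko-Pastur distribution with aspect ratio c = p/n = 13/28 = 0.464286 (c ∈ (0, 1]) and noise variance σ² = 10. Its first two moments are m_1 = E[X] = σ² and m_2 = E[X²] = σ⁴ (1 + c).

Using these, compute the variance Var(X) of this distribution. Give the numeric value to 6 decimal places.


m_1 = E[X] = σ² = 10, so m_1² = 100.
m_2 = E[X²] = σ⁴ (1 + c) = 100 · (1 + 0.464286) = 100 · 1.464286 = 146.428571.
(Note m_2 − m_1² simplifies to c · σ⁴ = 0.464286 · 100.)

Var(X) = m_2 − m_1² = 146.428571 − 100 = 46.428571.


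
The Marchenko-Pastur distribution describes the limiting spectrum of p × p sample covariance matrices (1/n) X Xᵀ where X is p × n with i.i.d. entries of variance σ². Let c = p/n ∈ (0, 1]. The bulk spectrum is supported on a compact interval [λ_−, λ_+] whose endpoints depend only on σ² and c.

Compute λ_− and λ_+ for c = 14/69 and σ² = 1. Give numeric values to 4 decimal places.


c = 14/69 = 0.202899; √c = 0.450443.
λ_− = σ² (1 − √c)² = 1 · (1 − 0.450443)² = 1 · (0.549557)² = 0.302013.
λ_+ = σ² (1 + √c)² = 1 · (1 + 0.450443)² = 1 · (1.450443)² = 2.103784.

Rounded to 4 decimal places: λ_− ≈ 0.3020, λ_+ ≈ 2.1038.


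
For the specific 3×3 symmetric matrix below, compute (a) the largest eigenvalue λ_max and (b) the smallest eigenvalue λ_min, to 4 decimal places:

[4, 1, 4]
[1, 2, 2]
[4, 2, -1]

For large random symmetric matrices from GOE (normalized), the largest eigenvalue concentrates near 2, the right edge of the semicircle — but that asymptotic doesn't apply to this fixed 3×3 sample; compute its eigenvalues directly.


Since M is real symmetric, all three eigenvalues are real; they are the roots of det(λI − M) = λ³ − (tr M) λ² + s λ − det M, where s is the sum of the principal 2×2 minors.
tr M = 4 + 2 + (-1) = 5.
s = (4·2 − 1²) + (4·(-1) − 4²) + (2·(-1) − 2²) = 7 + (-20) + (-6) = -19.
det M (expand along row 1) = 4·(-6) − 1·(-9) + 4·(-6) = -39.
Characteristic polynomial: λ³ − 5λ² − 19λ + 39 = 0.
Substitute λ = y + (tr M)/3 = y + 1.666667 to remove the quadratic term: y³ + p·y + q = 0 with p = s − (tr M)²/3 = -27.333333 and q = −2(tr M)³/27 + (tr M)·s/3 − det M = -1.925926.
Three real roots ⇒ use the trigonometric (Viète) form: r = 2√(−p/3) = 6.036923, φ = arccos(3q/(p·r)) = arccos(0.035015) = 1.535774 rad.
y_k = r·cos(φ/3 − 2πk/3) for k = 0, 1, 2 gives y = 5.263010, -0.070474, -5.192536.
λ_k = y_k + 1.666667 gives λ = 6.9297, 1.5962, -3.5259 (check: the sum is 5.0000 = tr M).

Hence λ_max = 6.9297 and λ_min = -3.5259.


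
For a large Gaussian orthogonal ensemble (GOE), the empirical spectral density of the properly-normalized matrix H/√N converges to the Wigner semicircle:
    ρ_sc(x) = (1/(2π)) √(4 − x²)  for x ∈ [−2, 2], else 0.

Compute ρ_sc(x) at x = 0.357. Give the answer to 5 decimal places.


ρ_sc(x) = (1/(2π)) √(4 − x²). With x = 0.357:
  4 − x² = 4 − (0.357)² = 4 − 0.127449 = 3.872551.
  √(4 − x²) = 1.967880.
  1/(2π) = 0.159155.
  ρ_sc(0.357) = 0.159155 · 1.967880 = 0.313198.

Rounded to 5 decimal places: ρ_sc(0.357) ≈ 0.31320.


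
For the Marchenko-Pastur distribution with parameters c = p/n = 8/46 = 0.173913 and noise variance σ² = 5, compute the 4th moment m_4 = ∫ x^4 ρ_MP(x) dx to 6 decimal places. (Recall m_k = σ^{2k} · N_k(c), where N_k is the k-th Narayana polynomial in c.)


E[X⁴] = σ⁸ (1 + 6c + 6c² + c³) (fourth MP moment). With σ² = 5 (so σ⁸ = 625) and c = 8/46 = 0.173913: E[X⁴] = 625 · (1 + 6·0.173913 + 6·(0.173913)² + (0.173913)³) = 625 · 2.230213.

So E[X^4] = 1393.883044.


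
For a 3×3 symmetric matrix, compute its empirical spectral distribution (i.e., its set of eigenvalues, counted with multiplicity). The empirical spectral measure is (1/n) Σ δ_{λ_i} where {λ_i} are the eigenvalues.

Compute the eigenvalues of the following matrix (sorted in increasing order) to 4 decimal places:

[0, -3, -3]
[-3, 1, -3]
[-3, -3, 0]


Since M is real symmetric, all three eigenvalues are real; they are the roots of det(λI − M) = λ³ − (tr M) λ² + s λ − det M, where s is the sum of the principal 2×2 minors.
tr M = 0 + 1 + 0 = 1.
s = (0·1 − (-3)²) + (0·0 − (-3)²) + (1·0 − (-3)²) = -9 + (-9) + (-9) = -27.
det M (expand along row 1) = 0·(-9) − (-3)·(-9) + (-3)·12 = -63.
Characteristic polynomial: λ³ − λ² − 27λ + 63 = 0.
Substitute λ = y + (tr M)/3 = y + 0.333333 to remove the quadratic term: y³ + p·y + q = 0 with p = s − (tr M)²/3 = -27.333333 and q = −2(tr M)³/27 + (tr M)·s/3 − det M = 53.925926.
Three real roots ⇒ use the trigonometric (Viète) form: r = 2√(−p/3) = 6.036923, φ = arccos(3q/(p·r)) = arccos(-0.980416) = 2.943362 rad.
y_k = r·cos(φ/3 − 2πk/3) for k = 0, 1, 2 gives y = 3.357082, 2.666667, -6.023749.
λ_k = y_k + 0.333333 gives λ = 3.6904, 3.0000, -5.6904 (check: the sum is 1.0000 = tr M).

Eigenvalues sorted in increasing order: [-5.6904, 3.0000, 3.6904].


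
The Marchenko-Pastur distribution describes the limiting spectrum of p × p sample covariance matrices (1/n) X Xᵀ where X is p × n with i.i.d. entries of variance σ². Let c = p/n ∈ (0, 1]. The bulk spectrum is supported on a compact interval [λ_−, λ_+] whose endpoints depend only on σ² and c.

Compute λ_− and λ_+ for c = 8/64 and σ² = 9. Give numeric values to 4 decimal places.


c = 8/64 = 0.125000; √c = 0.353553.
λ_− = σ² (1 − √c)² = 9 · (1 − 0.353553)² = 9 · (0.646447)² = 3.761039.
λ_+ = σ² (1 + √c)² = 9 · (1 + 0.353553)² = 9 · (1.353553)² = 16.488961.

Rounded to 4 decimal places: λ_− ≈ 3.7610, λ_+ ≈ 16.4890.


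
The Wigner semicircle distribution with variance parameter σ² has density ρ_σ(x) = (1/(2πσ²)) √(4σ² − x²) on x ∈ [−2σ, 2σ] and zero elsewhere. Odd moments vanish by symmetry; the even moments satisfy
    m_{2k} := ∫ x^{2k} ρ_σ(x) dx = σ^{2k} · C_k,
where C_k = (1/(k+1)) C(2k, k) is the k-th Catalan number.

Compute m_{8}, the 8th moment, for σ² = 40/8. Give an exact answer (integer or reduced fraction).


By the scaled semicircle moment identity, m_{2k} = σ^{2k} · C_k with k = 4.
C_4 = (1/(k+1)) · C(2k, k) = (1/5) · C(8, 4) = (1/5) · 70 = 14.
σ^{2k} = (σ²)^k = (40/8)^4 = 625.

Therefore m_{8} = σ^{8} · C_4 = 625 · 14 = 8750.


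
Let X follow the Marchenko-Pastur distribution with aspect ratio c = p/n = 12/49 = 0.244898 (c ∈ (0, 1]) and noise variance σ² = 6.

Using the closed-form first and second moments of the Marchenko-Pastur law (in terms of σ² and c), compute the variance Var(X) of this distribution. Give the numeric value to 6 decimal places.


Recall the MP moments m_1 = E[X] = σ² and m_2 = E[X²] = σ⁴ (1 + c).
m_1 = E[X] = σ² = 6, so m_1² = 36.
m_2 = E[X²] = σ⁴ (1 + c) = 36 · (1 + 0.244898) = 36 · 1.244898 = 44.816327.
(Note m_2 − m_1² simplifies to c · σ⁴ = 0.244898 · 36.)

Var(X) = m_2 − m_1² = 44.816327 − 36 = 8.816327.


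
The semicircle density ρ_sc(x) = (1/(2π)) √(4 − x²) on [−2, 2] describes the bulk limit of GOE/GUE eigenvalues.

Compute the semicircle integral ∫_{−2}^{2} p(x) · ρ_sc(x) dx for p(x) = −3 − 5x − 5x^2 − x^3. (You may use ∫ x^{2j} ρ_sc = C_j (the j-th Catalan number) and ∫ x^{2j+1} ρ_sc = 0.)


Write p(x) = Σ a_i x^i, split into monomials and integrate each against ρ_sc separately.
Using ∫ x^{2j} ρ_sc = C_j = (1/(j+1)) C(2j, j) (Catalan numbers) and ∫ x^{2j+1} ρ_sc = 0 (odd monomials vanish by symmetry):
  i = 0 (even): a_0 · C_{0} = -3 · 1 = -3
  i = 1 (odd): ∫ x^1 ρ_sc = 0 (vanishes)
  i = 2 (even): a_2 · C_{1} = -5 · 1 = -5
  i = 3 (odd): ∫ x^3 ρ_sc = 0 (vanishes)

Summing the contributions: ∫_{−2}^{2} p(x) ρ_sc(x) dx = (-3) + (-5) = -8.


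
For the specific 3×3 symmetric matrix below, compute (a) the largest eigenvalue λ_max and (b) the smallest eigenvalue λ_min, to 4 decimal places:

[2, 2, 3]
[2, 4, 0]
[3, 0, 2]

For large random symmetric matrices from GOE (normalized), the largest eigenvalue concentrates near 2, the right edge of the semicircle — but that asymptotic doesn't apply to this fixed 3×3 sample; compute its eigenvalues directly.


Since M is real symmetric, all three eigenvalues are real; they are the roots of det(λI − M) = λ³ − (tr M) λ² + s λ − det M, where s is the sum of the principal 2×2 minors.
tr M = 2 + 4 + 2 = 8.
s = (2·4 − 2²) + (2·2 − 3²) + (4·2 − 0²) = 4 + (-5) + 8 = 7.
det M (expand along row 1) = 2·8 − 2·4 + 3·(-12) = -28.
Characteristic polynomial: λ³ − 8λ² + 7λ + 28 = 0.
Substitute λ = y + (tr M)/3 = y + 2.666667 to remove the quadratic term: y³ + p·y + q = 0 with p = s − (tr M)²/3 = -14.333333 and q = −2(tr M)³/27 + (tr M)·s/3 − det M = 8.740741.
Three real roots ⇒ use the trigonometric (Viète) form: r = 2√(−p/3) = 4.371626, φ = arccos(3q/(p·r)) = arccos(-0.418484) = 2.002572 rad.
y_k = r·cos(φ/3 − 2πk/3) for k = 0, 1, 2 gives y = 3.433286, 0.627018, -4.060303.
λ_k = y_k + 2.666667 gives λ = 6.1000, 3.2937, -1.3936 (check: the sum is 8.0000 = tr M).

Hence λ_max = 6.1000 and λ_min = -1.3936.


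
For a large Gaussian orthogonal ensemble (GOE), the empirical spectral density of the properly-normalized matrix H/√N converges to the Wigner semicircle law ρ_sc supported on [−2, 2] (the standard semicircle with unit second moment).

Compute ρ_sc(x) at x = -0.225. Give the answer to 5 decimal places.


ρ_sc(x) = (1/(2π)) √(4 − x²). With x = -0.225:
  4 − x² = 4 − (-0.225)² = 4 − 0.050625 = 3.949375.
  √(4 − x²) = 1.987303.
  1/(2π) = 0.159155.
  ρ_sc(-0.225) = 0.159155 · 1.987303 = 0.316289.

Rounded to 5 decimal places: ρ_sc(-0.225) ≈ 0.31629.


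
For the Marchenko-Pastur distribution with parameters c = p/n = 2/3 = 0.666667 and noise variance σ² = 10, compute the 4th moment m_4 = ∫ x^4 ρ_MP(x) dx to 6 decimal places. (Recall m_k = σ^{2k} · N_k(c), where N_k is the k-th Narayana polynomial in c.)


E[X⁴] = σ⁸ (1 + 6c + 6c² + c³) (fourth MP moment). With σ² = 10 (so σ⁸ = 10000) and c = 2/3 = 0.666667: E[X⁴] = 10000 · (1 + 6·0.666667 + 6·(0.666667)² + (0.666667)³) = 10000 · 7.962963.

So E[X^4] = 79629.629630.


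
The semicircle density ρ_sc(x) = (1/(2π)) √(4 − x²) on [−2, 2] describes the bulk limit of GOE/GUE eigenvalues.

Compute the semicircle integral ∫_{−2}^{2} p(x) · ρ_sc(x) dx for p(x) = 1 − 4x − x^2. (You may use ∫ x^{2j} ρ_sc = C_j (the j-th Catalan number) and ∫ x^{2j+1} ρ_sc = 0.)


Write p(x) = Σ a_i x^i, split into monomials and integrate each against ρ_sc separately.
Using ∫ x^{2j} ρ_sc = C_j = (1/(j+1)) C(2j, j) (Catalan numbers) and ∫ x^{2j+1} ρ_sc = 0 (odd monomials vanish by symmetry):
  i = 0 (even): a_0 · C_{0} = 1 · 1 = 1
  i = 1 (odd): ∫ x^1 ρ_sc = 0 (vanishes)
  i = 2 (even): a_2 · C_{1} = -1 · 1 = -1

Summing the contributions: ∫_{−2}^{2} p(x) ρ_sc(x) dx = 1 + (-1) = 0.


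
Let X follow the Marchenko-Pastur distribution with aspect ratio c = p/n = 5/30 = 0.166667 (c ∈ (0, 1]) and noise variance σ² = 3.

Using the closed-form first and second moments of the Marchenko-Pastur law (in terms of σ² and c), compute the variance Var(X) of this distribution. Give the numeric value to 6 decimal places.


Recall the MP moments m_1 = E[X] = σ² and m_2 = E[X²] = σ⁴ (1 + c).
m_1 = E[X] = σ² = 3, so m_1² = 9.
m_2 = E[X²] = σ⁴ (1 + c) = 9 · (1 + 0.166667) = 9 · 1.166667 = 10.500000.
(Note m_2 − m_1² simplifies to c · σ⁴ = 0.166667 · 9.)

Var(X) = m_2 − m_1² = 10.500000 − 9 = 1.500000.


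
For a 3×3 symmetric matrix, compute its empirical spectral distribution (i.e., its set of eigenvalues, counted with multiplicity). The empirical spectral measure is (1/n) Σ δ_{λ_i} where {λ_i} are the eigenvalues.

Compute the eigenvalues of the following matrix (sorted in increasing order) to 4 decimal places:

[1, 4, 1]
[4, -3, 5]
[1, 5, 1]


Since M is real symmetric, all three eigenvalues are real; they are the roots of det(λI − M) = λ³ − (tr M) λ² + s λ − det M, where s is the sum of the principal 2×2 minors.
tr M = 1 + (-3) + 1 = -1.
s = (1·(-3) − 4²) + (1·1 − 1²) + ((-3)·1 − 5²) = -19 + 0 + (-28) = -47.
det M (expand along row 1) = 1·(-28) − 4·(-1) + 1·23 = -1.
Characteristic polynomial: λ³ + λ² − 47λ + 1 = 0.
Substitute λ = y + (tr M)/3 = y − 0.333333 to remove the quadratic term: y³ + p·y + q = 0 with p = s − (tr M)²/3 = -47.333333 and q = −2(tr M)³/27 + (tr M)·s/3 − det M = 16.740741.
Three real roots ⇒ use the trigonometric (Viète) form: r = 2√(−p/3) = 7.944250, φ = arccos(3q/(p·r)) = arccos(-0.133560) = 1.704756 rad.
y_k = r·cos(φ/3 − 2πk/3) for k = 0, 1, 2 gives y = 6.695755, 0.354620, -7.050374.
λ_k = y_k − 0.333333 gives λ = 6.3624, 0.0213, -7.3837 (check: the sum is -1.0000 = tr M).

Eigenvalues sorted in increasing order: [-7.3837, 0.0213, 6.3624].


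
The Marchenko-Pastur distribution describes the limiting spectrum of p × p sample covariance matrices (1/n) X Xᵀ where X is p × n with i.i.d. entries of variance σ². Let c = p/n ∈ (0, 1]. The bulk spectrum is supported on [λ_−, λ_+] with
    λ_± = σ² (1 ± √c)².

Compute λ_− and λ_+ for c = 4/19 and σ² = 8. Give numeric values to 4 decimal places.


c = 4/19 = 0.210526; √c = 0.458831.
λ_− = σ² (1 − √c)² = 8 · (1 − 0.458831)² = 8 · (0.541169)² = 2.342907.
λ_+ = σ² (1 + √c)² = 8 · (1 + 0.458831)² = 8 · (1.458831)² = 17.025514.

Rounded to 4 decimal places: λ_− ≈ 2.3429, λ_+ ≈ 17.0255.


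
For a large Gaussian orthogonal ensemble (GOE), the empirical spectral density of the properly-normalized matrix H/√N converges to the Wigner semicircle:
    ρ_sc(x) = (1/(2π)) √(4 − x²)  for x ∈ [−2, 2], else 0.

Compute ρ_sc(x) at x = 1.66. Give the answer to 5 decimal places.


ρ_sc(x) = (1/(2π)) √(4 − x²). With x = 1.66:
  4 − x² = 4 − (1.66)² = 4 − 2.755600 = 1.244400.
  √(4 − x²) = 1.115527.
  1/(2π) = 0.159155.
  ρ_sc(1.66) = 0.159155 · 1.115527 = 0.177542.

Rounded to 5 decimal places: ρ_sc(1.66) ≈ 0.17754.


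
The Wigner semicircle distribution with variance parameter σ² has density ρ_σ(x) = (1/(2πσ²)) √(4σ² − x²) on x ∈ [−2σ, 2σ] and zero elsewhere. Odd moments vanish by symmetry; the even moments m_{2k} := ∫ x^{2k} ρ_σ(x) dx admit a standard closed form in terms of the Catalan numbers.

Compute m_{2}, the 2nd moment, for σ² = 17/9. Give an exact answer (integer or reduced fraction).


By the scaled semicircle moment identity, m_{2k} = σ^{2k} · C_k with k = 1.
C_1 = (1/(k+1)) · C(2k, k) = (1/2) · C(2, 1) = (1/2) · 2 = 1.
σ^{2k} = (σ²)^k = (17/9)^1 = 17/9.

Therefore m_{2} = σ^{2} · C_1 = (17/9) · 1 = 17/9.


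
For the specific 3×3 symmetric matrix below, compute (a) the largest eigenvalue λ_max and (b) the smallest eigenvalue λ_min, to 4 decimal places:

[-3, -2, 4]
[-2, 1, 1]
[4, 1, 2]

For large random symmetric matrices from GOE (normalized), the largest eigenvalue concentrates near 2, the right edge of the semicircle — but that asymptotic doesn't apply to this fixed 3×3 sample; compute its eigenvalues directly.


Since M is real symmetric, all three eigenvalues are real; they are the roots of det(λI − M) = λ³ − (tr M) λ² + s λ − det M, where s is the sum of the principal 2×2 minors.
tr M = -3 + 1 + 2 = 0.
s = ((-3)·1 − (-2)²) + ((-3)·2 − 4²) + (1·2 − 1²) = -7 + (-22) + 1 = -28.
det M (expand along row 1) = (-3)·1 − (-2)·(-8) + 4·(-6) = -43.
Characteristic polynomial: λ³ − 28λ + 43 = 0.
Substitute λ = y + (tr M)/3 = y + 0.000000 to remove the quadratic term: y³ + p·y + q = 0 with p = s − (tr M)²/3 = -28.000000 and q = −2(tr M)³/27 + (tr M)·s/3 − det M = 43.000000.
Three real roots ⇒ use the trigonometric (Viète) form: r = 2√(−p/3) = 6.110101, φ = arccos(3q/(p·r)) = arccos(-0.754021) = 2.424958 rad.
y_k = r·cos(φ/3 − 2πk/3) for k = 0, 1, 2 gives y = 4.220336, 1.716262, -5.936599.
λ_k = y_k + 0.000000 gives λ = 4.2203, 1.7163, -5.9366 (check: the sum is 0.0000 = tr M).

Hence λ_max = 4.2203 and λ_min = -5.9366.


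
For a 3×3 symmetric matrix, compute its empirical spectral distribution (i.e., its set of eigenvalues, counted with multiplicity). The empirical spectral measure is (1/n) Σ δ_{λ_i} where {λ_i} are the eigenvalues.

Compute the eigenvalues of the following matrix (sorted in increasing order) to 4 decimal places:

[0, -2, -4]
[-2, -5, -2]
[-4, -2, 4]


Since M is real symmetric, all three eigenvalues are real; they are the roots of det(λI − M) = λ³ − (tr M) λ² + s λ − det M, where s is the sum of the principal 2×2 minors.
tr M = 0 + (-5) + 4 = -1.
s = (0·(-5) − (-2)²) + (0·4 − (-4)²) + ((-5)·4 − (-2)²) = -4 + (-16) + (-24) = -44.
det M (expand along row 1) = 0·(-24) − (-2)·(-16) + (-4)·(-16) = 32.
Characteristic polynomial: λ³ + λ² − 44λ − 32 = 0.
Substitute λ = y + (tr M)/3 = y − 0.333333 to remove the quadratic term: y³ + p·y + q = 0 with p = s − (tr M)²/3 = -44.333333 and q = −2(tr M)³/27 + (tr M)·s/3 − det M = -17.259259.
Three real roots ⇒ use the trigonometric (Viète) form: r = 2√(−p/3) = 7.688375, φ = arccos(3q/(p·r)) = arccos(0.151907) = 1.418299 rad.
y_k = r·cos(φ/3 − 2πk/3) for k = 0, 1, 2 gives y = 6.845053, -0.390651, -6.454402.
λ_k = y_k − 0.333333 gives λ = 6.5117, -0.7240, -6.7877 (check: the sum is -1.0000 = tr M).

Eigenvalues sorted in increasing order: [-6.7877, -0.7240, 6.5117].


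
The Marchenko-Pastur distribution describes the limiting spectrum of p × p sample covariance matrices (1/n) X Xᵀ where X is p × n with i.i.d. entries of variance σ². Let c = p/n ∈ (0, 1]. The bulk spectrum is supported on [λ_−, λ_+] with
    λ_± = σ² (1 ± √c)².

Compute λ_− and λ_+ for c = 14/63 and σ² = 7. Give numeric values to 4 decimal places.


c = 14/63 = 0.222222; √c = 0.471405.
λ_− = σ² (1 − √c)² = 7 · (1 − 0.471405)² = 7 · (0.528595)² = 1.955892.
λ_+ = σ² (1 + √c)² = 7 · (1 + 0.471405)² = 7 · (1.471405)² = 15.155219.

Rounded to 4 decimal places: λ_− ≈ 1.9559, λ_+ ≈ 15.1552.


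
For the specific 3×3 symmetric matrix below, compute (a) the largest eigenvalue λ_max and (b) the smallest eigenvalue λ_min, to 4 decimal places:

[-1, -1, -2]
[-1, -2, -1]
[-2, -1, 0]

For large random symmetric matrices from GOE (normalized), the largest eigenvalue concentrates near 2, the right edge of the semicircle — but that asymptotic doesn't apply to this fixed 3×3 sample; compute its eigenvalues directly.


Since M is real symmetric, all three eigenvalues are real; they are the roots of det(λI − M) = λ³ − (tr M) λ² + s λ − det M, where s is the sum of the principal 2×2 minors.
tr M = -1 + (-2) + 0 = -3.
s = ((-1)·(-2) − (-1)²) + ((-1)·0 − (-2)²) + ((-2)·0 − (-1)²) = 1 + (-4) + (-1) = -4.
det M (expand along row 1) = (-1)·(-1) − (-1)·(-2) + (-2)·(-3) = 5.
Characteristic polynomial: λ³ + 3λ² − 4λ − 5 = 0.
Substitute λ = y + (tr M)/3 = y − 1.000000 to remove the quadratic term: y³ + p·y + q = 0 with p = s − (tr M)²/3 = -7.000000 and q = −2(tr M)³/27 + (tr M)·s/3 − det M = 1.000000.
Three real roots ⇒ use the trigonometric (Viète) form: r = 2√(−p/3) = 3.055050, φ = arccos(3q/(p·r)) = arccos(-0.140283) = 1.711543 rad.
y_k = r·cos(φ/3 − 2πk/3) for k = 0, 1, 2 gives y = 2.571201, 0.143277, -2.714479.
λ_k = y_k − 1.000000 gives λ = 1.5712, -0.8567, -3.7145 (check: the sum is -3.0000 = tr M).

Hence λ_max = 1.5712 and λ_min = -3.7145.


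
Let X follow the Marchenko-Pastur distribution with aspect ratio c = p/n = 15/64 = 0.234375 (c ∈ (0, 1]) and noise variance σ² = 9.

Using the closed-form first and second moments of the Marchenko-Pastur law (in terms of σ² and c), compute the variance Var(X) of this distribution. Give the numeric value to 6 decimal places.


Recall the MP moments m_1 = E[X] = σ² and m_2 = E[X²] = σ⁴ (1 + c).
m_1 = E[X] = σ² = 9, so m_1² = 81.
m_2 = E[X²] = σ⁴ (1 + c) = 81 · (1 + 0.234375) = 81 · 1.234375 = 99.984375.
(Note m_2 − m_1² simplifies to c · σ⁴ = 0.234375 · 81.)

Var(X) = m_2 − m_1² = 99.984375 − 81 = 18.984375.


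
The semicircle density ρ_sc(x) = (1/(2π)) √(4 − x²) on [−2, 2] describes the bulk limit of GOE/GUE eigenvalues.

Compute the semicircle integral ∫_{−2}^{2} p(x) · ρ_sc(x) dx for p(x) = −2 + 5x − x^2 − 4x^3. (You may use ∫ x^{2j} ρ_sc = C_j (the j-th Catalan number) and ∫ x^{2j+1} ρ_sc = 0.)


Write p(x) = Σ a_i x^i, split into monomials and integrate each against ρ_sc separately.
Using ∫ x^{2j} ρ_sc = C_j = (1/(j+1)) C(2j, j) (Catalan numbers) and ∫ x^{2j+1} ρ_sc = 0 (odd monomials vanish by symmetry):
  i = 0 (even): a_0 · C_{0} = -2 · 1 = -2
  i = 1 (odd): ∫ x^1 ρ_sc = 0 (vanishes)
  i = 2 (even): a_2 · C_{1} = -1 · 1 = -1
  i = 3 (odd): ∫ x^3 ρ_sc = 0 (vanishes)

Summing the contributions: ∫_{−2}^{2} p(x) ρ_sc(x) dx = (-2) + (-1) = -3.
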